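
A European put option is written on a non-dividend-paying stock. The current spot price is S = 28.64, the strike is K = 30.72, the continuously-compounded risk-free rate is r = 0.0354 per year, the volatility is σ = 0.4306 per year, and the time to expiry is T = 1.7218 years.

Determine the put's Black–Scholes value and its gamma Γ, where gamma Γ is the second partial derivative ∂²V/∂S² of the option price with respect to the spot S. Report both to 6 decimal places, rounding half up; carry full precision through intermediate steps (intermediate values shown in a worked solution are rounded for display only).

σ√T = 0.4306·√1.7218 = 0.565022
d₁ = (ln(S/K) + (r+σ²/2)T) / (σ√T) = (ln(28.64/30.72) + (0.0354+0.4306²/2)·1.7218) / 0.565022 = (-0.070110 + 0.220577) / 0.565022 = 0.266303
d₂ = d₁ − σ√T = 0.266303 − 0.565022 = -0.298719
e^{−rT} = e^{−0.0354·1.7218} = 0.940869
N(−d₁) = 0.395003,  N(−d₂) = 0.617423
Put price V = K·e^{−rT}·N(−d₂) − S·N(−d₁) = 17.845670 − 11.312883 = 6.532786
φ(d₁) = (1/√(2π))·e^{−d₁²/2} = 0.385044
Γ = φ(d₁) / (S·σ·√T) = 0.023794

price = 6.532786
Γ = 0.023794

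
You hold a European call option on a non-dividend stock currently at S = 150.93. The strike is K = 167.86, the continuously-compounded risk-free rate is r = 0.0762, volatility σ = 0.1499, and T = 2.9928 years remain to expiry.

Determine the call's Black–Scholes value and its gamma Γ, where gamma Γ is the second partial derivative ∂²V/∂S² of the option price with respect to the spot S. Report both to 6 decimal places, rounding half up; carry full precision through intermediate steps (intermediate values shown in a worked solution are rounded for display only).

σ√T = 0.1499·√2.9928 = 0.259323
d₁ = (ln(S/K) + (r+σ²/2)T) / (σ√T) = (ln(150.93/167.86) + (0.0762+0.1499²/2)·2.9928) / 0.259323 = (-0.106314 + 0.261675) / 0.259323 = 0.599104
d₂ = d₁ − σ√T = 0.599104 − 0.259323 = 0.339782
e^{−rT} = e^{−0.0762·2.9928} = 0.796083
N(d₁) = 0.725448,  N(d₂) = 0.632990
Call price V = S·N(d₁) − K·e^{−rT}·N(d₂) = 109.491919 − 84.586742 = 24.905178
φ(d₁) = (1/√(2π))·e^{−d₁²/2} = 0.333404
Γ = φ(d₁) / (S·σ·√T) = 0.008518

price = 24.905178
Γ = 0.008518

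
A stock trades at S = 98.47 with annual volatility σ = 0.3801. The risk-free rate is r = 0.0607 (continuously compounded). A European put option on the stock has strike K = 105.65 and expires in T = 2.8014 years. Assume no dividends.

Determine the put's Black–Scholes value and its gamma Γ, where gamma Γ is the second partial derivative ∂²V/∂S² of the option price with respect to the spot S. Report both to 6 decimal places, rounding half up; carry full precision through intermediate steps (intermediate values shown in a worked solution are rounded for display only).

price = 19.017555
Γ = 0.005690

σ√T = 0.3801·√2.8014 = 0.636188
d₁ = (ln(S/K) + (r+σ²/2)T) / (σ√T) = (ln(98.47/105.65) + (0.0607+0.3801²/2)·2.8014) / 0.636188 = (-0.070380 + 0.372413) / 0.636188 = 0.474754
d₂ = d₁ − σ√T = 0.474754 − 0.636188 = -0.161434
e^{−rT} = e^{−0.0607·2.8014} = 0.843627
N(−d₁) = 0.317481,  N(−d₂) = 0.564124
Put price V = K·e^{−rT}·N(−d₂) − S·N(−d₁) = 50.279928 − 31.262373 = 19.017555
φ(d₁) = (1/√(2π))·e^{−d₁²/2} = 0.356424
Γ = φ(d₁) / (S·σ·√T) = 0.005690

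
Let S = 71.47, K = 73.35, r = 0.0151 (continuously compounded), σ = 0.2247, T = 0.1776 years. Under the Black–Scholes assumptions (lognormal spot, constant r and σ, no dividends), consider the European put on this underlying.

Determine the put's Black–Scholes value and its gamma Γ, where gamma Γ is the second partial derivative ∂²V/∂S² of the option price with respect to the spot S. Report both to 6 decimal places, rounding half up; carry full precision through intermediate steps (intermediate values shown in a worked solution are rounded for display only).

σ√T = 0.2247·√0.1776 = 0.094694
d₁ = (ln(S/K) + (r+σ²/2)T) / (σ√T) = (ln(71.47/73.35) + (0.0151+0.2247²/2)·0.1776) / 0.094694 = (-0.025965 + 0.007165) / 0.094694 = -0.198527
d₂ = d₁ − σ√T = -0.198527 − 0.094694 = -0.293222
e^{−rT} = e^{−0.0151·0.1776} = 0.997322
N(−d₁) = 0.578684,  N(−d₂) = 0.615324
Put price V = K·e^{−rT}·N(−d₂) − S·N(−d₁) = 45.013118 − 41.358529 = 3.654588
φ(d₁) = (1/√(2π))·e^{−d₁²/2} = 0.391157
Γ = φ(d₁) / (S·σ·√T) = 0.057797

price = 3.654588
Γ = 0.057797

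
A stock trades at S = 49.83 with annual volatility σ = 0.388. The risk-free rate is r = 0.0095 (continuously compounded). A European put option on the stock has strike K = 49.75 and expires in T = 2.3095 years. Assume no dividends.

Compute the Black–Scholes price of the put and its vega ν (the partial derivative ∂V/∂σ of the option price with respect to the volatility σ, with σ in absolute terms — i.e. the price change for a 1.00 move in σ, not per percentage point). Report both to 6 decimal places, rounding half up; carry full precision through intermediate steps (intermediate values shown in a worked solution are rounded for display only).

price = 10.848690
ν = 28.564456

σ√T = 0.388·√2.3095 = 0.589645
d₁ = (ln(S/K) + (r+σ²/2)T) / (σ√T) = (ln(49.83/49.75) + (0.0095+0.388²/2)·2.3095) / 0.589645 = (0.001607 + 0.195781) / 0.589645 = 0.334757
d₂ = d₁ − σ√T = 0.334757 − 0.589645 = -0.254888
e^{−rT} = e^{−0.0095·2.3095} = 0.978299
N(−d₁) = 0.368904,  N(−d₂) = 0.600595
Put price V = K·e^{−rT}·N(−d₂) − S·N(−d₁) = 29.231191 − 18.382501 = 10.848690
φ(d₁) = (1/√(2π))·e^{−d₁²/2} = 0.377204
ν = S·φ(d₁)·√T = 28.564456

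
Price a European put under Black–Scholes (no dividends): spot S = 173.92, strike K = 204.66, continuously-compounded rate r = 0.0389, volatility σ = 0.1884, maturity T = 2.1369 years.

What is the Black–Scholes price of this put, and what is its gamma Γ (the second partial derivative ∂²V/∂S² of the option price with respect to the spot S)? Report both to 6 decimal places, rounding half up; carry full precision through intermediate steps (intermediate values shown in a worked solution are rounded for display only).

σ√T = 0.1884·√2.1369 = 0.275406
d₁ = (ln(S/K) + (r+σ²/2)T) / (σ√T) = (ln(173.92/204.66) + (0.0389+0.1884²/2)·2.1369) / 0.275406 = (-0.162755 + 0.121050) / 0.275406 = -0.151431
d₂ = d₁ − σ√T = -0.151431 − 0.275406 = -0.426837
e^{−rT} = e^{−0.0389·2.1369} = 0.920236
N(−d₁) = 0.560182,  N(−d₂) = 0.665251
Put price V = K·e^{−rT}·N(−d₂) − S·N(−d₁) = 125.290346 − 97.426902 = 27.863444
φ(d₁) = (1/√(2π))·e^{−d₁²/2} = 0.394394
Γ = φ(d₁) / (S·σ·√T) = 0.008234

price = 27.863444
Γ = 0.008234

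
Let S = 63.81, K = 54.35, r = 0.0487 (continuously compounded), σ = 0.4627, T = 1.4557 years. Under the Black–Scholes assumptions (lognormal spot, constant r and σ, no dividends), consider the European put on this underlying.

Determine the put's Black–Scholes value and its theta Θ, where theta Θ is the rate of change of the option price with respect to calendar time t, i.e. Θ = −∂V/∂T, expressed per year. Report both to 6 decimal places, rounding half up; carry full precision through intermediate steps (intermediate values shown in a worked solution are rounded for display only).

σ√T = 0.4627·√1.4557 = 0.558259
d₁ = (ln(S/K) + (r+σ²/2)T) / (σ√T) = (ln(63.81/54.35) + (0.0487+0.4627²/2)·1.4557) / 0.558259 = (0.160465 + 0.226719) / 0.558259 = 0.693557
d₂ = d₁ − σ√T = 0.693557 − 0.558259 = 0.135298
e^{−rT} = e^{−0.0487·1.4557} = 0.931562
N(−d₁) = 0.243980,  N(−d₂) = 0.446188
Put price V = K·e^{−rT}·N(−d₂) − S·N(−d₁) = 22.590670 − 15.568364 = 7.022306
φ(d₁) = (1/√(2π))·e^{−d₁²/2} = 0.313659
Θ = −S·φ(d₁)·σ/(2√T) + r·K·e^{−rT}·N(−d₂) = −3.837778 + 1.100166 = -2.737613

price = 7.022306
Θ = -2.737613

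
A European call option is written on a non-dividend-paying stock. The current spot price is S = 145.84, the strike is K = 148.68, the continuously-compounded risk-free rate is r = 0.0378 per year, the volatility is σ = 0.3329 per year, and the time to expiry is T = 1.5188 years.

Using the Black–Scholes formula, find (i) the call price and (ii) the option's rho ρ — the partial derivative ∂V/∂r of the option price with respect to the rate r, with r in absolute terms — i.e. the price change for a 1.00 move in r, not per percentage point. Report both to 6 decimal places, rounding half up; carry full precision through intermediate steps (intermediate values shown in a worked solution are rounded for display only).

price = 26.086870
ρ = 97.083708

σ√T = 0.3329·√1.5188 = 0.410265
d₁ = (ln(S/K) + (r+σ²/2)T) / (σ√T) = (ln(145.84/148.68) + (0.0378+0.3329²/2)·1.5188) / 0.410265 = (-0.019286 + 0.141569) / 0.410265 = 0.298059
d₂ = d₁ − σ√T = 0.298059 − 0.410265 = -0.112206
e^{−rT} = e^{−0.0378·1.5188} = 0.944206
N(d₁) = 0.617171,  N(d₂) = 0.455330
Call price V = S·N(d₁) − K·e^{−rT}·N(d₂) = 90.008195 − 63.921325 = 26.086870
ρ = K·T·e^{−rT}·N(d₂) = 97.083708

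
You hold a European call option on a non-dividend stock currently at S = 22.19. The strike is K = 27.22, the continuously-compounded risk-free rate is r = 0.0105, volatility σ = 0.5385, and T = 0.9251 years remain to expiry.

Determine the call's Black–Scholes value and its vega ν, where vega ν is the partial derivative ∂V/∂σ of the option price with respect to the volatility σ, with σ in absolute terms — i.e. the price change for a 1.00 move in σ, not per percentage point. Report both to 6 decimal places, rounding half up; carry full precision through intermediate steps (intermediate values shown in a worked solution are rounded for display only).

price = 2.979137
ν = 8.456726

σ√T = 0.5385·√0.9251 = 0.517941
d₁ = (ln(S/K) + (r+σ²/2)T) / (σ√T) = (ln(22.19/27.22) + (0.0105+0.5385²/2)·0.9251) / 0.517941 = (-0.204310 + 0.143845) / 0.517941 = -0.116742
d₂ = d₁ − σ√T = -0.116742 − 0.517941 = -0.634683
e^{−rT} = e^{−0.0105·0.9251} = 0.990333
N(d₁) = 0.453532,  N(d₂) = 0.262818
Call price V = S·N(d₁) − K·e^{−rT}·N(d₂) = 10.063881 − 7.084744 = 2.979137
φ(d₁) = (1/√(2π))·e^{−d₁²/2} = 0.396233
ν = S·φ(d₁)·√T = 8.456726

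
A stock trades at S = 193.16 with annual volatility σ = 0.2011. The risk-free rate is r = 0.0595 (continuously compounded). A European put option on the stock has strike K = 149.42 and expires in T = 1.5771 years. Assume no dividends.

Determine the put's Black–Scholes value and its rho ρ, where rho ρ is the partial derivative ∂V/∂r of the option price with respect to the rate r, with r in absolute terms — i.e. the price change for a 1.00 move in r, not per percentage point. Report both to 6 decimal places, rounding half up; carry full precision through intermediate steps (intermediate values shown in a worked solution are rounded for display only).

σ√T = 0.2011·√1.5771 = 0.252547
d₁ = (ln(S/K) + (r+σ²/2)T) / (σ√T) = (ln(193.16/149.42) + (0.0595+0.2011²/2)·1.5771) / 0.252547 = (0.256758 + 0.125727) / 0.252547 = 1.514512
d₂ = d₁ − σ√T = 1.514512 − 0.252547 = 1.261966
e^{−rT} = e^{−0.0595·1.5771} = 0.910431
N(−d₁) = 0.064948,  N(−d₂) = 0.103481
Put price V = K·e^{−rT}·N(−d₂) − S·N(−d₁) = 14.077140 − 12.545349 = 1.531791
ρ = −K·T·e^{−rT}·N(−d₂) = -22.201058

price = 1.531791
ρ = -22.201058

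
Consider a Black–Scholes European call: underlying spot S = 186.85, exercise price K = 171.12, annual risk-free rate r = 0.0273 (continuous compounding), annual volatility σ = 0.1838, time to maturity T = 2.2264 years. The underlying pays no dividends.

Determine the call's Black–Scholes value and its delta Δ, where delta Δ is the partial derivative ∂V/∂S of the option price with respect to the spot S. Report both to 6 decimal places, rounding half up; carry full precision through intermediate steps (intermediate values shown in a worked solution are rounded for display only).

price = 34.581603
Δ = 0.751561

σ√T = 0.1838·√2.2264 = 0.274250
d₁ = (ln(S/K) + (r+σ²/2)T) / (σ√T) = (ln(186.85/171.12) + (0.0273+0.1838²/2)·2.2264) / 0.274250 = (0.087941 + 0.098387) / 0.274250 = 0.679410
d₂ = d₁ − σ√T = 0.679410 − 0.274250 = 0.405160
e^{−rT} = e^{−0.0273·2.2264} = 0.941030
N(d₁) = 0.751561,  N(d₂) = 0.657320
Call price V = S·N(d₁) − K·e^{−rT}·N(d₂) = 140.429169 − 105.847565 = 34.581603
Δ = N(d₁) = 0.751561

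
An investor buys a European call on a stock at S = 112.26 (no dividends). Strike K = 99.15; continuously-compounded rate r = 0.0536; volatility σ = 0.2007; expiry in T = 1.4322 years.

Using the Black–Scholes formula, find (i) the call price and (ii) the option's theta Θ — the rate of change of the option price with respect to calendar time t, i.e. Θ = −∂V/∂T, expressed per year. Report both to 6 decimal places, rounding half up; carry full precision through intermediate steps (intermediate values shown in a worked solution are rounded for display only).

σ√T = 0.2007·√1.4322 = 0.240187
d₁ = (ln(S/K) + (r+σ²/2)T) / (σ√T) = (ln(112.26/99.15) + (0.0536+0.2007²/2)·1.4322) / 0.240187 = (0.124184 + 0.105611) / 0.240187 = 0.956732
d₂ = d₁ − σ√T = 0.956732 − 0.240187 = 0.716546
e^{−rT} = e^{−0.0536·1.4322} = 0.926107
N(d₁) = 0.830649,  N(d₂) = 0.763173
Call price V = S·N(d₁) − K·e^{−rT}·N(d₂) = 93.248638 − 70.077169 = 23.171469
φ(d₁) = (1/√(2π))·e^{−d₁²/2} = 0.252434
Θ = −S·φ(d₁)·σ/(2√T) − r·K·e^{−rT}·N(d₂) = −2.376226 − 3.756136 = -6.132362

price = 23.171469
Θ = -6.132362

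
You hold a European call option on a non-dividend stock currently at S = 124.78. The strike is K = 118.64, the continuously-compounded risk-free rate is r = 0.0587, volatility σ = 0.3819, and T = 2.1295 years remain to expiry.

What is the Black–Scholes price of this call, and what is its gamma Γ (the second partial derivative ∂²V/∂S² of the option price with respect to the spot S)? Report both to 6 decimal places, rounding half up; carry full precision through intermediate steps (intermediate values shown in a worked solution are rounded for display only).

σ√T = 0.3819·√2.1295 = 0.557299
d₁ = (ln(S/K) + (r+σ²/2)T) / (σ√T) = (ln(124.78/118.64) + (0.0587+0.3819²/2)·2.1295) / 0.557299 = (0.050458 + 0.280293) / 0.557299 = 0.593490
d₂ = d₁ − σ√T = 0.593490 − 0.557299 = 0.036190
e^{−rT} = e^{−0.0587·2.1295} = 0.882495
N(d₁) = 0.723573,  N(d₂) = 0.514435
Call price V = S·N(d₁) − K·e^{−rT}·N(d₂) = 90.287472 − 53.860936 = 36.426535
φ(d₁) = (1/√(2π))·e^{−d₁²/2} = 0.334522
Γ = φ(d₁) / (S·σ·√T) = 0.004811

price = 36.426535
Γ = 0.004811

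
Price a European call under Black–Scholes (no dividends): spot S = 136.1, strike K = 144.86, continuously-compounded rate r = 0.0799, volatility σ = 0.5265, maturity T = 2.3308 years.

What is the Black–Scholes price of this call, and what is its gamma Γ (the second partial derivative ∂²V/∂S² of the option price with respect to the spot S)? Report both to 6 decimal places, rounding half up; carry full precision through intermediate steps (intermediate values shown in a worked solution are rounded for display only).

σ√T = 0.5265·√2.3308 = 0.803805
d₁ = (ln(S/K) + (r+σ²/2)T) / (σ√T) = (ln(136.1/144.86) + (0.0799+0.5265²/2)·2.3308) / 0.803805 = (-0.062378 + 0.509282) / 0.803805 = 0.555986
d₂ = d₁ − σ√T = 0.555986 − 0.803805 = -0.247819
e^{−rT} = e^{−0.0799·2.3308} = 0.830082
N(d₁) = 0.710890,  N(d₂) = 0.402137
Call price V = S·N(d₁) − K·e^{−rT}·N(d₂) = 96.752104 − 48.355246 = 48.396858
φ(d₁) = (1/√(2π))·e^{−d₁²/2} = 0.341810
Γ = φ(d₁) / (S·σ·√T) = 0.003124

price = 48.396858
Γ = 0.003124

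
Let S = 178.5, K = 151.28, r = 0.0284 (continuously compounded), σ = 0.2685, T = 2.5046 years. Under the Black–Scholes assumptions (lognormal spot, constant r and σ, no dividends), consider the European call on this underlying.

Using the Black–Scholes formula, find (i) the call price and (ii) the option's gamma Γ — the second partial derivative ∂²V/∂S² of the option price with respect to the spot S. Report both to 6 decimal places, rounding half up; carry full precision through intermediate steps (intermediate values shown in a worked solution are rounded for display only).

σ√T = 0.2685·√2.5046 = 0.424926
d₁ = (ln(S/K) + (r+σ²/2)T) / (σ√T) = (ln(178.5/151.28) + (0.0284+0.2685²/2)·2.5046) / 0.424926 = (0.165456 + 0.161412) / 0.424926 = 0.769235
d₂ = d₁ − σ√T = 0.769235 − 0.424926 = 0.344309
e^{−rT} = e^{−0.0284·2.5046} = 0.931340
N(d₁) = 0.779123,  N(d₂) = 0.634693
Call price V = S·N(d₁) − K·e^{−rT}·N(d₂) = 139.073454 − 89.423874 = 49.649580
φ(d₁) = (1/√(2π))·e^{−d₁²/2} = 0.296770
Γ = φ(d₁) / (S·σ·√T) = 0.003913

price = 49.649580
Γ = 0.003913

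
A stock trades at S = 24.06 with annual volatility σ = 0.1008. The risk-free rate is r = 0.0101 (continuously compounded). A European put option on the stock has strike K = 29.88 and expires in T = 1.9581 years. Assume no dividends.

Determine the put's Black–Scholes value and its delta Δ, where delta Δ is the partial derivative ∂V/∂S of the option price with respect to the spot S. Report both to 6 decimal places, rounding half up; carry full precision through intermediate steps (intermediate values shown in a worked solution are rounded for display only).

price = 5.373257
Δ = -0.907439

σ√T = 0.1008·√1.9581 = 0.141052
d₁ = (ln(S/K) + (r+σ²/2)T) / (σ√T) = (ln(24.06/29.88) + (0.0101+0.1008²/2)·1.9581) / 0.141052 = (-0.216639 + 0.029725) / 0.141052 = -1.325147
d₂ = d₁ − σ√T = -1.325147 − 0.141052 = -1.466198
e^{−rT} = e^{−0.0101·1.9581} = 0.980417
N(−d₁) = 0.907439,  N(−d₂) = 0.928703
Put price V = K·e^{−rT}·N(−d₂) − S·N(−d₁) = 27.206234 − 21.832977 = 5.373257
Δ = −N(−d₁) = -0.907439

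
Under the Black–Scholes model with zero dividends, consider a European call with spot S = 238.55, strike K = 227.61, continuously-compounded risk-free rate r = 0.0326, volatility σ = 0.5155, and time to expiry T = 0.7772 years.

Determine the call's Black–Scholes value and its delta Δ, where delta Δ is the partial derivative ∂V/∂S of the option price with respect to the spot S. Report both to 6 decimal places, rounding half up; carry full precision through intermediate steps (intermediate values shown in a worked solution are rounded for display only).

σ√T = 0.5155·√0.7772 = 0.454459
d₁ = (ln(S/K) + (r+σ²/2)T) / (σ√T) = (ln(238.55/227.61) + (0.0326+0.5155²/2)·0.7772) / 0.454459 = (0.046945 + 0.128603) / 0.454459 = 0.386280
d₂ = d₁ − σ√T = 0.386280 − 0.454459 = -0.068179
e^{−rT} = e^{−0.0326·0.7772} = 0.974982
N(d₁) = 0.650355,  N(d₂) = 0.472822
Call price V = S·N(d₁) − K·e^{−rT}·N(d₂) = 155.142288 − 104.926449 = 50.215840
Δ = N(d₁) = 0.650355

price = 50.215840
Δ = 0.650355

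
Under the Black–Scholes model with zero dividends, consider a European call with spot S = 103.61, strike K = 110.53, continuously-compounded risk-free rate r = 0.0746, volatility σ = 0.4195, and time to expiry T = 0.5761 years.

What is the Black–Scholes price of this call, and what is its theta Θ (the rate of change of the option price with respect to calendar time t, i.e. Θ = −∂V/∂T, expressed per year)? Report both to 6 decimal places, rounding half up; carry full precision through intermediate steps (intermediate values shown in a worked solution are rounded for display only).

σ√T = 0.4195·√0.5761 = 0.318406
d₁ = (ln(S/K) + (r+σ²/2)T) / (σ√T) = (ln(103.61/110.53) + (0.0746+0.4195²/2)·0.5761) / 0.318406 = (-0.064653 + 0.093668) / 0.318406 = 0.091126
d₂ = d₁ − σ√T = 0.091126 − 0.318406 = -0.227280
e^{−rT} = e^{−0.0746·0.5761} = 0.957933
N(d₁) = 0.536304,  N(d₂) = 0.410103
Call price V = S·N(d₁) − K·e^{−rT}·N(d₂) = 55.566433 − 43.421871 = 12.144562
φ(d₁) = (1/√(2π))·e^{−d₁²/2} = 0.397289
Θ = −S·φ(d₁)·σ/(2√T) − r·K·e^{−rT}·N(d₂) = −11.375267 − 3.239272 = -14.614538

price = 12.144562
Θ = -14.614538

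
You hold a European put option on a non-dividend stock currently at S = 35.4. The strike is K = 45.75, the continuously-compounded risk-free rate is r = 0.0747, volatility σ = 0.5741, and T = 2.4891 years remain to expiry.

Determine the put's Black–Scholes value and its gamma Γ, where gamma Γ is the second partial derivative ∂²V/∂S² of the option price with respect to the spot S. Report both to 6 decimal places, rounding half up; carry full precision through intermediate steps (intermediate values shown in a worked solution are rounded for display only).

σ√T = 0.5741·√2.4891 = 0.905751
d₁ = (ln(S/K) + (r+σ²/2)T) / (σ√T) = (ln(35.4/45.75) + (0.0747+0.5741²/2)·2.4891) / 0.905751 = (-0.256480 + 0.596128) / 0.905751 = 0.374991
d₂ = d₁ − σ√T = 0.374991 − 0.905751 = -0.530760
e^{−rT} = e^{−0.0747·2.4891} = 0.830327
N(−d₁) = 0.353834,  N(−d₂) = 0.702208
Put price V = K·e^{−rT}·N(−d₂) − S·N(−d₁) = 26.675077 − 12.525714 = 14.149364
φ(d₁) = (1/√(2π))·e^{−d₁²/2} = 0.371856
Γ = φ(d₁) / (S·σ·√T) = 0.011597

price = 14.149364
Γ = 0.011597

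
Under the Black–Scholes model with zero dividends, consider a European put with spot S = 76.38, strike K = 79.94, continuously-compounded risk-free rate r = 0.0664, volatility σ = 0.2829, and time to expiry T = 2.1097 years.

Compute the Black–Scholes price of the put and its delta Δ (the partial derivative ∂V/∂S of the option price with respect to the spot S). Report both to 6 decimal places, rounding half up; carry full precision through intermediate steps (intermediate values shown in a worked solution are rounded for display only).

σ√T = 0.2829·√2.1097 = 0.410907
d₁ = (ln(S/K) + (r+σ²/2)T) / (σ√T) = (ln(76.38/79.94) + (0.0664+0.2829²/2)·2.1097) / 0.410907 = (-0.045555 + 0.224506) / 0.410907 = 0.435502
d₂ = d₁ − σ√T = 0.435502 − 0.410907 = 0.024595
e^{−rT} = e^{−0.0664·2.1097} = 0.869285
N(−d₁) = 0.331599,  N(−d₂) = 0.490189
Put price V = K·e^{−rT}·N(−d₂) − S·N(−d₁) = 34.063543 − 25.327530 = 8.736013
Δ = −N(−d₁) = -0.331599

price = 8.736013
Δ = -0.331599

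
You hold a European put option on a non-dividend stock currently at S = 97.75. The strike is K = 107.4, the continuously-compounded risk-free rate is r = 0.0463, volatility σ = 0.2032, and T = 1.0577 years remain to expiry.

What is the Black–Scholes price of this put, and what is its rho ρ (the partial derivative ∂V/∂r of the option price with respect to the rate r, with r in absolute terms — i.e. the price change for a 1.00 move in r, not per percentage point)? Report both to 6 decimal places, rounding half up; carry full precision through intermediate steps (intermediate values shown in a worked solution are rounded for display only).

σ√T = 0.2032·√1.0577 = 0.208980
d₁ = (ln(S/K) + (r+σ²/2)T) / (σ√T) = (ln(97.75/107.4) + (0.0463+0.2032²/2)·1.0577) / 0.208980 = (-0.094147 + 0.070808) / 0.208980 = -0.111681
d₂ = d₁ − σ√T = -0.111681 − 0.208980 = -0.320661
e^{−rT} = e^{−0.0463·1.0577} = 0.952208
N(−d₁) = 0.544462,  N(−d₂) = 0.625766
Put price V = K·e^{−rT}·N(−d₂) − S·N(−d₁) = 63.995360 − 53.221148 = 10.774212
ρ = −K·T·e^{−rT}·N(−d₂) = -67.687892

price = 10.774212
ρ = -67.687892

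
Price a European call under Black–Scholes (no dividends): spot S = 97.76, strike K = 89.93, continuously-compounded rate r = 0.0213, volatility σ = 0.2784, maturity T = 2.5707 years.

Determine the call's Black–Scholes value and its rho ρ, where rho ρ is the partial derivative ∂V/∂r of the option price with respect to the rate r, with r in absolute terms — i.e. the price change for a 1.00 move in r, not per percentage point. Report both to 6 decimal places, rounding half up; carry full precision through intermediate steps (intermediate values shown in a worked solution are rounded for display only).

σ√T = 0.2784·√2.5707 = 0.446370
d₁ = (ln(S/K) + (r+σ²/2)T) / (σ√T) = (ln(97.76/89.93) + (0.0213+0.2784²/2)·2.5707) / 0.446370 = (0.083484 + 0.154379) / 0.446370 = 0.532883
d₂ = d₁ − σ√T = 0.532883 − 0.446370 = 0.086513
e^{−rT} = e^{−0.0213·2.5707} = 0.946716
N(d₁) = 0.702943,  N(d₂) = 0.534471
Call price V = S·N(d₁) − K·e^{−rT}·N(d₂) = 68.719674 − 45.503863 = 23.215811
ρ = K·T·e^{−rT}·N(d₂) = 116.976780

price = 23.215811
ρ = 116.976780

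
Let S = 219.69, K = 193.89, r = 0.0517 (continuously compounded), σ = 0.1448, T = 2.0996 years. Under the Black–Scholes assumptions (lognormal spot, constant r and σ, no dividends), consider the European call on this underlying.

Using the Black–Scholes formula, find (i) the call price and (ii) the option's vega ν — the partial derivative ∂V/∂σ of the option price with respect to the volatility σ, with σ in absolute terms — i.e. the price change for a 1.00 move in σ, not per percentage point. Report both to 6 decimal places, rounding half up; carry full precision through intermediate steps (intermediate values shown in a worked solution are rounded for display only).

price = 48.478796
ν = 60.508523

σ√T = 0.1448·√2.0996 = 0.209815
d₁ = (ln(S/K) + (r+σ²/2)T) / (σ√T) = (ln(219.69/193.89) + (0.0517+0.1448²/2)·2.0996) / 0.209815 = (0.124926 + 0.130561) / 0.209815 = 1.217677
d₂ = d₁ − σ√T = 1.217677 − 0.209815 = 1.007861
e^{−rT} = e^{−0.0517·2.0996} = 0.897135
N(d₁) = 0.888327,  N(d₂) = 0.843240
Call price V = S·N(d₁) − K·e^{−rT}·N(d₂) = 195.156459 − 146.677664 = 48.478796
φ(d₁) = (1/√(2π))·e^{−d₁²/2} = 0.190081
ν = S·φ(d₁)·√T = 60.508523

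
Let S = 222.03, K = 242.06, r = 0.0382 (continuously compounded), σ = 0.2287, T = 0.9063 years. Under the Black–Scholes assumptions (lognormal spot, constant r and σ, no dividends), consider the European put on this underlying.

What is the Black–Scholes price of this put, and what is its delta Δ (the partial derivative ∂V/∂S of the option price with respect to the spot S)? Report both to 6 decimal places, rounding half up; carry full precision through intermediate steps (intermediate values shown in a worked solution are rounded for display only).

σ√T = 0.2287·√0.9063 = 0.217722
d₁ = (ln(S/K) + (r+σ²/2)T) / (σ√T) = (ln(222.03/242.06) + (0.0382+0.2287²/2)·0.9063) / 0.217722 = (-0.086373 + 0.058322) / 0.217722 = -0.128839
d₂ = d₁ − σ√T = -0.128839 − 0.217722 = -0.346561
e^{−rT} = e^{−0.0382·0.9063} = 0.965972
N(−d₁) = 0.551257,  N(−d₂) = 0.635539
Put price V = K·e^{−rT}·N(−d₂) − S·N(−d₁) = 148.603798 − 122.395686 = 26.208112
Δ = −N(−d₁) = -0.551257

price = 26.208112
Δ = -0.551257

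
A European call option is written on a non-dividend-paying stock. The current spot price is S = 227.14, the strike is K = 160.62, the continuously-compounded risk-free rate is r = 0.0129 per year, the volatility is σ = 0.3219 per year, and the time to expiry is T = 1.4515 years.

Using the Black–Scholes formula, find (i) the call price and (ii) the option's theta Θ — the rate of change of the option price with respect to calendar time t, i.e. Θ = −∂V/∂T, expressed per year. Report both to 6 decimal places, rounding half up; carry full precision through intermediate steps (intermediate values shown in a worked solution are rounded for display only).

σ√T = 0.3219·√1.4515 = 0.387819
d₁ = (ln(S/K) + (r+σ²/2)T) / (σ√T) = (ln(227.14/160.62) + (0.0129+0.3219²/2)·1.4515) / 0.387819 = (0.346525 + 0.093926) / 0.387819 = 1.135713
d₂ = d₁ − σ√T = 1.135713 − 0.387819 = 0.747894
e^{−rT} = e^{−0.0129·1.4515} = 0.981450
N(d₁) = 0.871962,  N(d₂) = 0.772738
Call price V = S·N(d₁) − K·e^{−rT}·N(d₂) = 198.057372 − 121.814764 = 76.242608
φ(d₁) = (1/√(2π))·e^{−d₁²/2} = 0.209326
Θ = −S·φ(d₁)·σ/(2√T) − r·K·e^{−rT}·N(d₂) = −6.351847 − 1.571410 = -7.923258

price = 76.242608
Θ = -7.923258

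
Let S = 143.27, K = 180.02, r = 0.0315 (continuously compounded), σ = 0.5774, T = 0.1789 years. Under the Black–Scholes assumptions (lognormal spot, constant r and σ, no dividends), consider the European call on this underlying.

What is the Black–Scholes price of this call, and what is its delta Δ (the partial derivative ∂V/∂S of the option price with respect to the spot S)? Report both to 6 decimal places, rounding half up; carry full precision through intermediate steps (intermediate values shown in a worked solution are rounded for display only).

σ√T = 0.5774·√0.1789 = 0.244220
d₁ = (ln(S/K) + (r+σ²/2)T) / (σ√T) = (ln(143.27/180.02) + (0.0315+0.5774²/2)·0.1789) / 0.244220 = (-0.228337 + 0.035457) / 0.244220 = -0.789778
d₂ = d₁ − σ√T = -0.789778 − 0.244220 = -1.033998
e^{−rT} = e^{−0.0315·0.1789} = 0.994380
N(d₁) = 0.214829,  N(d₂) = 0.150569
Call price V = S·N(d₁) − K·e^{−rT}·N(d₂) = 30.778521 − 26.953026 = 3.825495
Δ = N(d₁) = 0.214829

price = 3.825495
Δ = 0.214829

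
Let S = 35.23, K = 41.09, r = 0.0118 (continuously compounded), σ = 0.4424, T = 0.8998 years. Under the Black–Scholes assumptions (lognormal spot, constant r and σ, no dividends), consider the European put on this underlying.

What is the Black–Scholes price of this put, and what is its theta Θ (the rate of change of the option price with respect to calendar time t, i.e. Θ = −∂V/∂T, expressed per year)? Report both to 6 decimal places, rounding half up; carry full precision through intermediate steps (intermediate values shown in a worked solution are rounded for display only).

price = 9.376788
Θ = -2.908960

σ√T = 0.4424·√0.8998 = 0.419651
d₁ = (ln(S/K) + (r+σ²/2)T) / (σ√T) = (ln(35.23/41.09) + (0.0118+0.4424²/2)·0.8998) / 0.419651 = (-0.153867 + 0.098671) / 0.419651 = -0.131528
d₂ = d₁ − σ√T = -0.131528 − 0.419651 = -0.551179
e^{−rT} = e^{−0.0118·0.8998} = 0.989439
N(−d₁) = 0.552321,  N(−d₂) = 0.709244
Put price V = K·e^{−rT}·N(−d₂) − S·N(−d₁) = 28.835060 − 19.458272 = 9.376788
φ(d₁) = (1/√(2π))·e^{−d₁²/2} = 0.395506
Θ = −S·φ(d₁)·σ/(2√T) + r·K·e^{−rT}·N(−d₂) = −3.249214 + 0.340254 = -2.908960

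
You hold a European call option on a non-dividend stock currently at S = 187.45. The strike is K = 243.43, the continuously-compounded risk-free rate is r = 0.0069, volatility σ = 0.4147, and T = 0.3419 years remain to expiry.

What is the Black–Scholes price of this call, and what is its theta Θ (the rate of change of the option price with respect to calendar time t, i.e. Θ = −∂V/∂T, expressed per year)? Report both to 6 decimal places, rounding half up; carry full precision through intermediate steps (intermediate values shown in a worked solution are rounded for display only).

σ√T = 0.4147·√0.3419 = 0.242484
d₁ = (ln(S/K) + (r+σ²/2)T) / (σ√T) = (ln(187.45/243.43) + (0.0069+0.4147²/2)·0.3419) / 0.242484 = (-0.261317 + 0.031758) / 0.242484 = -0.946696
d₂ = d₁ − σ√T = -0.946696 − 0.242484 = -1.189180
e^{−rT} = e^{−0.0069·0.3419} = 0.997644
N(d₁) = 0.171897,  N(d₂) = 0.117184
Call price V = S·N(d₁) − K·e^{−rT}·N(d₂) = 32.222072 − 28.458980 = 3.763092
φ(d₁) = (1/√(2π))·e^{−d₁²/2} = 0.254856
Θ = −S·φ(d₁)·σ/(2√T) − r·K·e^{−rT}·N(d₂) = −16.940861 − 0.196367 = -17.137228

price = 3.763092
Θ = -17.137228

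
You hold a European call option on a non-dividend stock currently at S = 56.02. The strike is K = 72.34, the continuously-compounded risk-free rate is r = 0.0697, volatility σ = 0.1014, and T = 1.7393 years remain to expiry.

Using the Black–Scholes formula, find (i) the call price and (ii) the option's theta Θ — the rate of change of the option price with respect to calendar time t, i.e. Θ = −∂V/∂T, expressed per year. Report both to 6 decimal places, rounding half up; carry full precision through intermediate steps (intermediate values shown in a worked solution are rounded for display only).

σ√T = 0.1014·√1.7393 = 0.133729
d₁ = (ln(S/K) + (r+σ²/2)T) / (σ√T) = (ln(56.02/72.34) + (0.0697+0.1014²/2)·1.7393) / 0.133729 = (-0.255668 + 0.130171) / 0.133729 = -0.938448
d₂ = d₁ − σ√T = -0.938448 − 0.133729 = -1.072176
e^{−rT} = e^{−0.0697·1.7393} = 0.885831
N(d₁) = 0.174007,  N(d₂) = 0.141820
Call price V = S·N(d₁) − K·e^{−rT}·N(d₂) = 9.747885 − 9.087994 = 0.659891
φ(d₁) = (1/√(2π))·e^{−d₁²/2} = 0.256846
Θ = −S·φ(d₁)·σ/(2√T) − r·K·e^{−rT}·N(d₂) = −0.553141 − 0.633433 = -1.186574

price = 0.659891
Θ = -1.186574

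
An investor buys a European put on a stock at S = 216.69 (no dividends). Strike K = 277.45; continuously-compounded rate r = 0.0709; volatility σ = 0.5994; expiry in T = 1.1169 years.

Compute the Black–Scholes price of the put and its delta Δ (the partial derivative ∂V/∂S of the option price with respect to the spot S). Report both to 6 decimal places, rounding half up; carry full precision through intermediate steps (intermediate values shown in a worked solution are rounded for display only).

σ√T = 0.5994·√1.1169 = 0.633467
d₁ = (ln(S/K) + (r+σ²/2)T) / (σ√T) = (ln(216.69/277.45) + (0.0709+0.5994²/2)·1.1169) / 0.633467 = (-0.247173 + 0.279828) / 0.633467 = 0.051550
d₂ = d₁ − σ√T = 0.051550 − 0.633467 = -0.581917
e^{−rT} = e^{−0.0709·1.1169} = 0.923866
N(−d₁) = 0.479444,  N(−d₂) = 0.719689
Put price V = K·e^{−rT}·N(−d₂) − S·N(−d₁) = 184.475347 − 103.890622 = 80.584726
Δ = −N(−d₁) = -0.479444

price = 80.584726
Δ = -0.479444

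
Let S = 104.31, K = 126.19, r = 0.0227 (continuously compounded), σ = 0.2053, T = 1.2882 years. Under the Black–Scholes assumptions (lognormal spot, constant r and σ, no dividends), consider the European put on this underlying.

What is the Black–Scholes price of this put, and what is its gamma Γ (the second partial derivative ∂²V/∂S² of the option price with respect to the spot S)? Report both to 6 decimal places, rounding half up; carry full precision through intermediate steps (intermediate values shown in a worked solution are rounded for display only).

price = 22.046119
Γ = 0.013911

σ√T = 0.2053·√1.2882 = 0.233013
d₁ = (ln(S/K) + (r+σ²/2)T) / (σ√T) = (ln(104.31/126.19) + (0.0227+0.2053²/2)·1.2882) / 0.233013 = (-0.190421 + 0.056390) / 0.233013 = -0.575211
d₂ = d₁ − σ√T = -0.575211 − 0.233013 = -0.808224
e^{−rT} = e^{−0.0227·1.2882} = 0.971181
N(−d₁) = 0.717426,  N(−d₂) = 0.790519
Put price V = K·e^{−rT}·N(−d₂) − S·N(−d₁) = 96.880789 − 74.834670 = 22.046119
φ(d₁) = (1/√(2π))·e^{−d₁²/2} = 0.338114
Γ = φ(d₁) / (S·σ·√T) = 0.013911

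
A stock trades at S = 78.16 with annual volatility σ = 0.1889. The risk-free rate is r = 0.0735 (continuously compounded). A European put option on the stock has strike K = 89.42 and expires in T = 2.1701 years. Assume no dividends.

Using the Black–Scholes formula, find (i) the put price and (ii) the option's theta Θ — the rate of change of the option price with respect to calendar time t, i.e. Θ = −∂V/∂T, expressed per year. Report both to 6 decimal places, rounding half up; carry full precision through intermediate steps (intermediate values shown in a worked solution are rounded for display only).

σ√T = 0.1889·√2.1701 = 0.278273
d₁ = (ln(S/K) + (r+σ²/2)T) / (σ√T) = (ln(78.16/89.42) + (0.0735+0.1889²/2)·2.1701) / 0.278273 = (-0.134586 + 0.198220) / 0.278273 = 0.228675
d₂ = d₁ − σ√T = 0.228675 − 0.278273 = -0.049599
e^{−rT} = e^{−0.0735·2.1701} = 0.852568
N(−d₁) = 0.409561,  N(−d₂) = 0.519779
Put price V = K·e^{−rT}·N(−d₂) − S·N(−d₁) = 39.626199 − 32.011284 = 7.614915
φ(d₁) = (1/√(2π))·e^{−d₁²/2} = 0.388647
Θ = −S·φ(d₁)·σ/(2√T) + r·K·e^{−rT}·N(−d₂) = −1.947608 + 2.912526 = 0.964917

price = 7.614915
Θ = 0.964917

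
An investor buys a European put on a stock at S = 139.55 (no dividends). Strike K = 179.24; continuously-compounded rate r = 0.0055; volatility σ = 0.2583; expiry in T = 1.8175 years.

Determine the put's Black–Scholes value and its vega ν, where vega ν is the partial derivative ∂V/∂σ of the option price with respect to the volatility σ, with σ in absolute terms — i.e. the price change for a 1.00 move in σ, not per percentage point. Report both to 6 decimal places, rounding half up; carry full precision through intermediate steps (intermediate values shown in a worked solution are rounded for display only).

σ√T = 0.2583·√1.8175 = 0.348226
d₁ = (ln(S/K) + (r+σ²/2)T) / (σ√T) = (ln(139.55/179.24) + (0.0055+0.2583²/2)·1.8175) / 0.348226 = (-0.250303 + 0.070627) / 0.348226 = -0.515974
d₂ = d₁ − σ√T = -0.515974 − 0.348226 = -0.864200
e^{−rT} = e^{−0.0055·1.8175} = 0.990054
N(−d₁) = 0.697064,  N(−d₂) = 0.806261
Put price V = K·e^{−rT}·N(−d₂) − S·N(−d₁) = 143.076825 − 97.275235 = 45.801590
φ(d₁) = (1/√(2π))·e^{−d₁²/2} = 0.349220
ν = S·φ(d₁)·√T = 65.700128

price = 45.801590
ν = 65.700128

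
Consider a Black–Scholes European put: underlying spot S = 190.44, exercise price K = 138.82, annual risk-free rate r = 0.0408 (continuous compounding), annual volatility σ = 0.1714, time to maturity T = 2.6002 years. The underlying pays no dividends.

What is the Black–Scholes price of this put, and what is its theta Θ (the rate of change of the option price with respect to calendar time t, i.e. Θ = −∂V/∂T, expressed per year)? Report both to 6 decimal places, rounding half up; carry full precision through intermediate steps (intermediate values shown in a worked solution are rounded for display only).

price = 1.163944
Θ = -0.588673

σ√T = 0.1714·√2.6002 = 0.276385
d₁ = (ln(S/K) + (r+σ²/2)T) / (σ√T) = (ln(190.44/138.82) + (0.0408+0.1714²/2)·2.6002) / 0.276385 = (0.316159 + 0.144282) / 0.276385 = 1.665943
d₂ = d₁ − σ√T = 1.665943 − 0.276385 = 1.389559
e^{−rT} = e^{−0.0408·2.6002} = 0.899345
N(−d₁) = 0.047862,  N(−d₂) = 0.082331
Put price V = K·e^{−rT}·N(−d₂) − S·N(−d₁) = 10.278847 − 9.114903 = 1.163944
φ(d₁) = (1/√(2π))·e^{−d₁²/2} = 0.099597
Θ = −S·φ(d₁)·σ/(2√T) + r·K·e^{−rT}·N(−d₂) = −1.008050 + 0.419377 = -0.588673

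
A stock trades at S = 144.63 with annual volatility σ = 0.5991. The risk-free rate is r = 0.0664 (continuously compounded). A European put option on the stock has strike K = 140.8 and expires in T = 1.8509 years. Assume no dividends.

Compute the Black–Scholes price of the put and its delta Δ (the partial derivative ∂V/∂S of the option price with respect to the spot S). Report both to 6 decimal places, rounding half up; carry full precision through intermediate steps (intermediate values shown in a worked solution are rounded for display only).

price = 33.196124
Δ = -0.277178

σ√T = 0.5991·√1.8509 = 0.815062
d₁ = (ln(S/K) + (r+σ²/2)T) / (σ√T) = (ln(144.63/140.8) + (0.0664+0.5991²/2)·1.8509) / 0.815062 = (0.026838 + 0.455063) / 0.815062 = 0.591245
d₂ = d₁ − σ√T = 0.591245 − 0.815062 = -0.223817
e^{−rT} = e^{−0.0664·1.8509} = 0.884352
N(−d₁) = 0.277178,  N(−d₂) = 0.588550
Put price V = K·e^{−rT}·N(−d₂) − S·N(−d₁) = 73.284407 − 40.088284 = 33.196124
Δ = −N(−d₁) = -0.277178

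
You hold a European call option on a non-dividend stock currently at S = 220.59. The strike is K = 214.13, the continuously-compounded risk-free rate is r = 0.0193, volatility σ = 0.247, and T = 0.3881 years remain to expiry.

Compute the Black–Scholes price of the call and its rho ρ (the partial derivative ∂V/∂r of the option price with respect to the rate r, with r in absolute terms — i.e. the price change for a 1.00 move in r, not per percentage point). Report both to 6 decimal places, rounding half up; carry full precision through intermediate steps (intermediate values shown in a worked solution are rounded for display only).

σ√T = 0.247·√0.3881 = 0.153875
d₁ = (ln(S/K) + (r+σ²/2)T) / (σ√T) = (ln(220.59/214.13) + (0.0193+0.247²/2)·0.3881) / 0.153875 = (0.029722 + 0.019329) / 0.153875 = 0.318775
d₂ = d₁ − σ√T = 0.318775 − 0.153875 = 0.164900
e^{−rT} = e^{−0.0193·0.3881} = 0.992538
N(d₁) = 0.625051,  N(d₂) = 0.565489
Call price V = S·N(d₁) − K·e^{−rT}·N(d₂) = 137.880101 − 120.184469 = 17.695632
ρ = K·T·e^{−rT}·N(d₂) = 46.643592

price = 17.695632
ρ = 46.643592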